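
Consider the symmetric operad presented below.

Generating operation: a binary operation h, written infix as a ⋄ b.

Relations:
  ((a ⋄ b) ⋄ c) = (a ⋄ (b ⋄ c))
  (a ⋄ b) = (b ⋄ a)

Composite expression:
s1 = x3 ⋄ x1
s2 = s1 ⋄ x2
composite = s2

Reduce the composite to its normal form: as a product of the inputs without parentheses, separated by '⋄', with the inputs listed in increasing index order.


Both nesting and order wash out for h; what remains is which x's occur.
(x3 ⋄ x1) unparenthesizes to x3 ⋄ x1
((x3 ⋄ x1) ⋄ x2) unparenthesizes to x3 ⋄ x1 ⋄ x2
commutativity sorts the factors: x1 ⋄ x2 ⋄ x3

x1 ⋄ x2 ⋄ x3


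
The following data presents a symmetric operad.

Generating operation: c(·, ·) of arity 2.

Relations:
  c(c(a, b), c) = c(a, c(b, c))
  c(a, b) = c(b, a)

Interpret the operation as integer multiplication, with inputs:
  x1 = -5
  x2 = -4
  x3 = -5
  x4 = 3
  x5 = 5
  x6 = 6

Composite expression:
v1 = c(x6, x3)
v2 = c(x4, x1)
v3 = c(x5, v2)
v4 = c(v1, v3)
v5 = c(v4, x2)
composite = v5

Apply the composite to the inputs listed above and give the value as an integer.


-9000

c(x6, x3) = -30
c(x4, x1) = -15
c(x5, c(x4, x1)) = -75
c(c(x6, x3), c(x5, c(x4, x1))) = 2250
c(c(c(x6, x3), c(x5, c(x4, x1))), x2) = -9000


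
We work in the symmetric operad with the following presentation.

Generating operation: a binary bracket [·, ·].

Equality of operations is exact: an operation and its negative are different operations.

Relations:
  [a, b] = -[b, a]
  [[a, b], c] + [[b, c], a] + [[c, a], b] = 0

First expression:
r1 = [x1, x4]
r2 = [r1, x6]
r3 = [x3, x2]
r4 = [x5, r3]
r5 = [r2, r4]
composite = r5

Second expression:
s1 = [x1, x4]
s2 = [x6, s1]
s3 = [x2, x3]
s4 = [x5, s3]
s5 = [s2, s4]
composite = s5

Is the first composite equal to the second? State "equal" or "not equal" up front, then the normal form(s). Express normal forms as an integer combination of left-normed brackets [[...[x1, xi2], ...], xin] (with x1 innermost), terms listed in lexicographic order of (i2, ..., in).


The first expression reduces to [[[[[x1, x4], x6], x2], x3], x5] - [[[[[x1, x4], x6], x3], x2], x5] - [[[[[x1, x4], x6], x5], x2], x3] + [[[[[x1, x4], x6], x5], x3], x2]
The second expression reduces to [[[[[x1, x4], x6], x2], x3], x5] - [[[[[x1, x4], x6], x3], x2], x5] - [[[[[x1, x4], x6], x5], x2], x3] + [[[[[x1, x4], x6], x5], x3], x2]
Identical normal forms: equal.

equal: each reduces to [[[[[x1, x4], x6], x2], x3], x5] - [[[[[x1, x4], x6], x3], x2], x5] - [[[[[x1, x4], x6], x5], x2], x3] + [[[[[x1, x4], x6], x5], x3], x2]


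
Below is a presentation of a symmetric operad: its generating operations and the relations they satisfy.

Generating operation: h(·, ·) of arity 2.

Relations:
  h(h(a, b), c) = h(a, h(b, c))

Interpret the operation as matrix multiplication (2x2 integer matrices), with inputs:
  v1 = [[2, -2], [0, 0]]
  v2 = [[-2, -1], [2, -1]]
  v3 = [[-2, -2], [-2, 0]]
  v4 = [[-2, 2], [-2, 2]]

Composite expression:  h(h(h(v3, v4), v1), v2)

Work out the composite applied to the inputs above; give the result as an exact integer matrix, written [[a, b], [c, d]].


[[-64, 0], [-32, 0]]

h(v3, v4) = [[8, -8], [4, -4]]
h(h(v3, v4), v1) = [[16, -16], [8, -8]]
h(h(h(v3, v4), v1), v2) = [[-64, 0], [-32, 0]]


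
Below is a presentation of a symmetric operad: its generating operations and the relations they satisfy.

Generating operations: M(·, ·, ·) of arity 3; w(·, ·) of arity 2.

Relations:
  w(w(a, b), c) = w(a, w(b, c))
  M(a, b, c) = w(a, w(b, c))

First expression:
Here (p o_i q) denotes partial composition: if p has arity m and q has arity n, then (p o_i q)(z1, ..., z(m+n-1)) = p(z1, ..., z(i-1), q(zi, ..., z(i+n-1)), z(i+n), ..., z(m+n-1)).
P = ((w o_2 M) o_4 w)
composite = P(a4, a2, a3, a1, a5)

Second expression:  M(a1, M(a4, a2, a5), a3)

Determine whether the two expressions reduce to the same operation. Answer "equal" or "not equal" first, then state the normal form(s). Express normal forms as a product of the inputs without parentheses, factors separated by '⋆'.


not equal — first a4 ⋆ a2 ⋆ a3 ⋆ a1 ⋆ a5, second a1 ⋆ a4 ⋆ a2 ⋆ a5 ⋆ a3

The first expression reduces to a4 ⋆ a2 ⋆ a3 ⋆ a1 ⋆ a5
The second expression reduces to a1 ⋆ a4 ⋆ a2 ⋆ a5 ⋆ a3
The forms do not match — not equal.


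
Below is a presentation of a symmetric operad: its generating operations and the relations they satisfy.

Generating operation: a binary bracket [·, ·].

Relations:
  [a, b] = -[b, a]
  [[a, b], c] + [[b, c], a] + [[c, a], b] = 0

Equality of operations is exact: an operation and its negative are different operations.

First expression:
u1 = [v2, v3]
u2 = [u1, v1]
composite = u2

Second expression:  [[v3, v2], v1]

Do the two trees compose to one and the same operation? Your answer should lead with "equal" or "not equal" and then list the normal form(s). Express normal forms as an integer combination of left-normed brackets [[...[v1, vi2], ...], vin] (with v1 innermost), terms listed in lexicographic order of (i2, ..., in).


not equal; first: -[[v1, v2], v3] + [[v1, v3], v2]; second: [[v1, v2], v3] - [[v1, v3], v2]


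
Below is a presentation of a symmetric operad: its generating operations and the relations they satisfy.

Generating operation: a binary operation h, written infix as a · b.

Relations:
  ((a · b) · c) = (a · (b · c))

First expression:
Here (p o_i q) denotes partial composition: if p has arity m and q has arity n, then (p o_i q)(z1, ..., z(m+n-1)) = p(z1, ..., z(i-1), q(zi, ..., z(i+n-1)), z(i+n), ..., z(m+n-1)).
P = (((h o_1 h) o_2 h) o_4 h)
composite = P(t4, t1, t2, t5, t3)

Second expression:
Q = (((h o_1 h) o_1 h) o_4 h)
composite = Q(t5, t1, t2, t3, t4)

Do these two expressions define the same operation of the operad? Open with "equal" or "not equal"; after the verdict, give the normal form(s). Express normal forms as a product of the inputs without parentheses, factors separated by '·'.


not equal; first: t4 · t1 · t2 · t5 · t3; second: t5 · t1 · t2 · t3 · t4

The first composite normalizes to t4 · t1 · t2 · t5 · t3
The second composite normalizes to t5 · t1 · t2 · t3 · t4
No match — not equal.


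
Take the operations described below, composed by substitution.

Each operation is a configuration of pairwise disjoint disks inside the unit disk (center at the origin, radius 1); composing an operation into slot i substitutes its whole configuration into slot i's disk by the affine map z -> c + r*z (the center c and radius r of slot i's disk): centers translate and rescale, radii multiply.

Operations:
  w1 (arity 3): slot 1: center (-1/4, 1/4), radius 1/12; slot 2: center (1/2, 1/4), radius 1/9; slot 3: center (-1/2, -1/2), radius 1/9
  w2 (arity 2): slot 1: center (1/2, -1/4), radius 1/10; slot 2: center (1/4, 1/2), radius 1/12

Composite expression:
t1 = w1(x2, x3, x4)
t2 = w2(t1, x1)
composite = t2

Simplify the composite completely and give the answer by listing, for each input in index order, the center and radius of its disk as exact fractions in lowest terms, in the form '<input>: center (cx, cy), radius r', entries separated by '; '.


Only the slot chain above each x matters under w2; compose those maps.
x2 passes through 2 substitutions, ending at center (19/40, -9/40), radius 1/120
x3 passes through 2 substitutions, ending at center (11/20, -9/40), radius 1/90
x4 passes through 2 substitutions, ending at center (9/20, -3/10), radius 1/90
x1 passes through 1 substitution, ending at center (1/4, 1/2), radius 1/12

x1: center (1/4, 1/2), radius 1/12; x2: center (19/40, -9/40), radius 1/120; x3: center (11/20, -9/40), radius 1/90; x4: center (9/20, -3/10), radius 1/90


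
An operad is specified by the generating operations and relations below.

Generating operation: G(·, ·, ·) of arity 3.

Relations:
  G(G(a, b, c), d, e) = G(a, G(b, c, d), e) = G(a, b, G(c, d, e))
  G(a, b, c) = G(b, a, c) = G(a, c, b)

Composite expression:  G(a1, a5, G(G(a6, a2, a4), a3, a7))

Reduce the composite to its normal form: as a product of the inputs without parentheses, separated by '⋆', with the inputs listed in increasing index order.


a1 ⋆ a2 ⋆ a3 ⋆ a4 ⋆ a5 ⋆ a6 ⋆ a7

Any arrangement under G is one operation, so sort the a-inputs.
G(a6, a2, a4) collapses to a6 ⋆ a2 ⋆ a4
G(G(a6, a2, a4), a3, a7) collapses to a6 ⋆ a2 ⋆ a4 ⋆ a3 ⋆ a7
G(a1, a5, G(G(a6, a2, a4), a3, a7)) collapses to a1 ⋆ a5 ⋆ a6 ⋆ a2 ⋆ a4 ⋆ a3 ⋆ a7
commutativity sorts the factors: a1 ⋆ a2 ⋆ a3 ⋆ a4 ⋆ a5 ⋆ a6 ⋆ a7


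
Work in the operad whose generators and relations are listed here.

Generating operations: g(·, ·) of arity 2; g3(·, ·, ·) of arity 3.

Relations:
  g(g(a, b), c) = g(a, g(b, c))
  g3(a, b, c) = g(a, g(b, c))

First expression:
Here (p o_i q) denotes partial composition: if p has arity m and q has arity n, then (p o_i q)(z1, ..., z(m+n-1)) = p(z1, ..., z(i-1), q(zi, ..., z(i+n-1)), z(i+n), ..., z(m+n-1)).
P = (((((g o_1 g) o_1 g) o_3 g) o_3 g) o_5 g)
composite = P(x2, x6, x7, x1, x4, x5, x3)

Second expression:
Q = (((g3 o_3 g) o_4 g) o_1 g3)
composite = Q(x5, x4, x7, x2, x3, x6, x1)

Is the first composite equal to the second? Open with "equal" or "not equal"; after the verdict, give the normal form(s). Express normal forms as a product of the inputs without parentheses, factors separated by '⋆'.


not equal; first: x2 ⋆ x6 ⋆ x7 ⋆ x1 ⋆ x4 ⋆ x5 ⋆ x3; second: x5 ⋆ x4 ⋆ x7 ⋆ x2 ⋆ x3 ⋆ x6 ⋆ x1

The first expression, normalized: x2 ⋆ x6 ⋆ x7 ⋆ x1 ⋆ x4 ⋆ x5 ⋆ x3
The second expression, normalized: x5 ⋆ x4 ⋆ x7 ⋆ x2 ⋆ x3 ⋆ x6 ⋆ x1
The forms do not match — not equal.


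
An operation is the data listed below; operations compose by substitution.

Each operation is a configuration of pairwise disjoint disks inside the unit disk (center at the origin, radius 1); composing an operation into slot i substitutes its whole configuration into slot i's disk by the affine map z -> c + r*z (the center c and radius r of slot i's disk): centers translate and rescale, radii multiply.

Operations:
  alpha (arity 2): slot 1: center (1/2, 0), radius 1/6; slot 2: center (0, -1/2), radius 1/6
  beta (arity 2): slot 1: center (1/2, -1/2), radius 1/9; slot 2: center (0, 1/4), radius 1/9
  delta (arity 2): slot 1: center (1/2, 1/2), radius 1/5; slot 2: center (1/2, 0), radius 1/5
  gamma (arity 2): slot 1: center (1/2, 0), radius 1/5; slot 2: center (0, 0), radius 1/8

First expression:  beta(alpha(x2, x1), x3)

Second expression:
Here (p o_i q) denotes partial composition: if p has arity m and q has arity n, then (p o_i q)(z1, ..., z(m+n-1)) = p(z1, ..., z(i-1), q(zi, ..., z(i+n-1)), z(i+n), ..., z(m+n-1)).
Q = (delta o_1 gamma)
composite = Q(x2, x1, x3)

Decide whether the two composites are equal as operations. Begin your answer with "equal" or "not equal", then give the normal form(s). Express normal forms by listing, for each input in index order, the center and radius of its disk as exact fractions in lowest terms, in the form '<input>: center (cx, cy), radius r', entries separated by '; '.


not equal — first x1: center (1/2, -5/9), radius 1/54; x2: center (5/9, -1/2), radius 1/54; x3: center (0, 1/4), radius 1/9, second x1: center (1/2, 1/2), radius 1/40; x2: center (3/5, 1/2), radius 1/25; x3: center (1/2, 0), radius 1/5

Reducing the first expression gives x1: center (1/2, -5/9), radius 1/54; x2: center (5/9, -1/2), radius 1/54; x3: center (0, 1/4), radius 1/9
Reducing the second expression gives x1: center (1/2, 1/2), radius 1/40; x2: center (3/5, 1/2), radius 1/25; x3: center (1/2, 0), radius 1/5
The forms do not match — not equal.


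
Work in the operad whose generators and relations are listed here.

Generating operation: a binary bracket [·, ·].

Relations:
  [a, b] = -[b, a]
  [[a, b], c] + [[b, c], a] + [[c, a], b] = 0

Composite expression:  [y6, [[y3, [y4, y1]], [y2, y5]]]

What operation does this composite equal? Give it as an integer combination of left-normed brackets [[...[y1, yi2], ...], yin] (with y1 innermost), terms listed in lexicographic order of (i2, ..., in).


Expand each bracket as ab - ba; the y1-initial words give the coefficients.
Composite bracket: [y6, [[y3, [y4, y1]], [y2, y5]]]
Each bracket splits as ab - ba, giving 32 signed words (2^5 = 32).
Only words starting with y1 matter:
  y1y4y3y2y5y6 appears with sign -1, giving the term -[[[[[y1, y4], y3], y2], y5], y6]
  y1y4y3y5y2y6 appears with sign +1, giving the term +[[[[[y1, y4], y3], y5], y2], y6]

-[[[[[y1, y4], y3], y2], y5], y6] + [[[[[y1, y4], y3], y5], y2], y6]


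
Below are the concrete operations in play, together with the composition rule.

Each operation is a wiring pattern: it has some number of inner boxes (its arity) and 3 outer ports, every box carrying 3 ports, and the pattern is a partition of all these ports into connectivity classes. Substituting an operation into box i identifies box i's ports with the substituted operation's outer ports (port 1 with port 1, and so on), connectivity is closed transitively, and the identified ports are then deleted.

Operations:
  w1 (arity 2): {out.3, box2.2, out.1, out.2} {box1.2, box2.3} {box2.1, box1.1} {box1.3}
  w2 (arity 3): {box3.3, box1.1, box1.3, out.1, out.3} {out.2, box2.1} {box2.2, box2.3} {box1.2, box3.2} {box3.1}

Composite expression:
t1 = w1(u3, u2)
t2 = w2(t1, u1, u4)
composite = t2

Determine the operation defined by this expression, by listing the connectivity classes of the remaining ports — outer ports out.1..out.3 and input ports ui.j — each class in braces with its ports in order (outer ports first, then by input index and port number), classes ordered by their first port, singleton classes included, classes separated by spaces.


{out.1, out.3, u2.2, u4.2, u4.3} {out.2, u1.1} {u1.2, u1.3} {u2.1, u3.1} {u2.3, u3.2} {u3.3} {u4.1}

Connectivity passes through glued w2-boundaries; trace each wire chain.
the subtree at w1 composes to {out.1, out.2, out.3, u2.2} {u2.1, u3.1} {u2.3, u3.2} {u3.3} on (u3, u2); out.j = own outer ports
the subtree at w2 composes to {out.1, out.3, u2.2, u4.2, u4.3} {out.2, u1.1} {u1.2, u1.3} {u2.1, u3.1} {u2.3, u3.2} {u3.3} {u4.1} on (u3, u2, u1, u4); out.j = own outer ports


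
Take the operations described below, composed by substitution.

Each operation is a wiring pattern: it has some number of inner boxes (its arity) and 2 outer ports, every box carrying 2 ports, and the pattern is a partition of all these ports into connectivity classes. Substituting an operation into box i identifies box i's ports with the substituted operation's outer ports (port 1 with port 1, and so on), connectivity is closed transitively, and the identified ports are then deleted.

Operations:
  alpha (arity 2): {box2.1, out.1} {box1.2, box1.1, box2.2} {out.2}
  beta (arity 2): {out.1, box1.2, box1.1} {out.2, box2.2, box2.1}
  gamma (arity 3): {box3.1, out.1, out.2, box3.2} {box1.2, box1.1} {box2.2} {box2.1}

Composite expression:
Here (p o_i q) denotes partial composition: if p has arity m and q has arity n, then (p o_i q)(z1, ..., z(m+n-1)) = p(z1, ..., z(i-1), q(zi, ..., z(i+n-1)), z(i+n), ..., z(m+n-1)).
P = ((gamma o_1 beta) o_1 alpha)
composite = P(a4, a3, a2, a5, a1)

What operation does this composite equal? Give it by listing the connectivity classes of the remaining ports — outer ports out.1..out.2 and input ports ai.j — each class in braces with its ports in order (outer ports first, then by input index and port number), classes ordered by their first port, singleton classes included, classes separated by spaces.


Reachability decides: close wires over gamma-identified ports.
the subtree at alpha composes to {out.1, a3.1} {out.2} {a3.2, a4.1, a4.2} on (a4, a3); out.j = own outer ports
the subtree at beta composes to {out.1, a3.1} {out.2, a2.1, a2.2} {a3.2, a4.1, a4.2} on (a4, a3, a2); out.j = own outer ports
the subtree at gamma composes to {out.1, out.2, a1.1, a1.2} {a2.1, a2.2, a3.1} {a3.2, a4.1, a4.2} {a5.1} {a5.2} on (a4, a3, a2, a5, a1); out.j = own outer ports

{out.1, out.2, a1.1, a1.2} {a2.1, a2.2, a3.1} {a3.2, a4.1, a4.2} {a5.1} {a5.2}


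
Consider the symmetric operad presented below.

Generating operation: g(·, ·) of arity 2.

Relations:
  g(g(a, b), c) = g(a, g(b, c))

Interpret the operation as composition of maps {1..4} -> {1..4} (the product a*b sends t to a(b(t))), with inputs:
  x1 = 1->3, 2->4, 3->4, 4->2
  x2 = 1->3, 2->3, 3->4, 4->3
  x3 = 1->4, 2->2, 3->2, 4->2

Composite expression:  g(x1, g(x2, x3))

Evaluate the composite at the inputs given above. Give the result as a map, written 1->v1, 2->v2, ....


1->4, 2->4, 3->4, 4->4

g(x2, x3) = 1->3, 2->3, 3->3, 4->3
g(x1, g(x2, x3)) = 1->4, 2->4, 3->4, 4->4


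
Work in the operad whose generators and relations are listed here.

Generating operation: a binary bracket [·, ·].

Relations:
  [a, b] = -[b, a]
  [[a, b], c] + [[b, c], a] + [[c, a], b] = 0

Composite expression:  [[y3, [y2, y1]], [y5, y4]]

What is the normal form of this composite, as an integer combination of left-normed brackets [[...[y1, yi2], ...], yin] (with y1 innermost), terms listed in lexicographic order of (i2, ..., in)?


Skip Jacobi rewriting: expand, keep y1-initial words, read off terms.
Composite bracket: [[y3, [y2, y1]], [y5, y4]]
Applying ab - ba throughout gives 16 signed words (2^4 = 16).
Only words starting with y1 matter:
  word y1y2y3y4y5 has sign -1, contributing -[[[[y1, y2], y3], y4], y5]
  word y1y2y3y5y4 has sign +1, contributing +[[[[y1, y2], y3], y5], y4]

-[[[[y1, y2], y3], y4], y5] + [[[[y1, y2], y3], y5], y4]


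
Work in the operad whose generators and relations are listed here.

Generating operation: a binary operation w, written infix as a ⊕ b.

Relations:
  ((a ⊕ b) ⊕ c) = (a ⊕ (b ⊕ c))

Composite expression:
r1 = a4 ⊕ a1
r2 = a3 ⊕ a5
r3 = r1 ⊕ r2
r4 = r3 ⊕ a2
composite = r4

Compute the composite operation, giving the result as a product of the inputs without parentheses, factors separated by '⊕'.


a4 ⊕ a1 ⊕ a3 ⊕ a5 ⊕ a2

The w-tree's shape is irrelevant; the a-reading-order decides.
(a4 ⊕ a1) spells out as a4 ⊕ a1
(a3 ⊕ a5) spells out as a3 ⊕ a5
((a4 ⊕ a1) ⊕ (a3 ⊕ a5)) spells out as a4 ⊕ a1 ⊕ a3 ⊕ a5
(((a4 ⊕ a1) ⊕ (a3 ⊕ a5)) ⊕ a2) spells out as a4 ⊕ a1 ⊕ a3 ⊕ a5 ⊕ a2


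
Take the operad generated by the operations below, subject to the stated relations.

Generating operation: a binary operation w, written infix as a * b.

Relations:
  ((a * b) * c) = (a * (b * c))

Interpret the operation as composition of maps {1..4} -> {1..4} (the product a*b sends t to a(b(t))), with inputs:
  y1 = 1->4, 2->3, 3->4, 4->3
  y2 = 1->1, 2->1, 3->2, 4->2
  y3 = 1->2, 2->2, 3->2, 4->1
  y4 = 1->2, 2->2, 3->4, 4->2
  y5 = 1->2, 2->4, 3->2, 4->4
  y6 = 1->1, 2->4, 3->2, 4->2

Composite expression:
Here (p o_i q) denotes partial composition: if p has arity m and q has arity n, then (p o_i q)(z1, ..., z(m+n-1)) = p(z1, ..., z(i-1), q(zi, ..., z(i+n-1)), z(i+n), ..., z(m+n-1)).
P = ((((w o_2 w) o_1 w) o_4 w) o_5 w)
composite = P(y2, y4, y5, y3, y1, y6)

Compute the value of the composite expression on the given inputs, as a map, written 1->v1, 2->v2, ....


1->1, 2->1, 3->1, 4->1

(y2 * y4) = 1->1, 2->1, 3->2, 4->1
(y1 * y6) = 1->4, 2->3, 3->3, 4->3
(y3 * (y1 * y6)) = 1->1, 2->2, 3->2, 4->2
(y5 * (y3 * (y1 * y6))) = 1->2, 2->4, 3->4, 4->4
((y2 * y4) * (y5 * (y3 * (y1 * y6)))) = 1->1, 2->1, 3->1, 4->1


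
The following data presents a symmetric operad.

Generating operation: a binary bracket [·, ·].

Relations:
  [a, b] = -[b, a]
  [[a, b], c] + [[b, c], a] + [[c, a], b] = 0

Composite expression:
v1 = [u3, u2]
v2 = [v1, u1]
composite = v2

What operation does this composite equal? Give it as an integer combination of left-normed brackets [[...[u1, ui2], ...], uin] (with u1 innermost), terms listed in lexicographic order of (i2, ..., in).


[[u1, u2], u3] - [[u1, u3], u2]

A multilinear Lie element is pinned by u1-initial words (u1 innermost).
Composite bracket: [[u3, u2], u1]
Each bracket splits as ab - ba, giving 4 signed words (2^2 = 4).
Words beginning with u1 determine it all:
  sign of u1u2u3 is +1, so it contributes +[[u1, u2], u3]
  sign of u1u3u2 is -1, so it contributes -[[u1, u3], u2]


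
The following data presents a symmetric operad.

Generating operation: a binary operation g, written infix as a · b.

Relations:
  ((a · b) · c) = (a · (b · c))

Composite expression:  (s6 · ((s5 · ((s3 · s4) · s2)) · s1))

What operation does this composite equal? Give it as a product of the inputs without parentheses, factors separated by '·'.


Key point: g is associative — brackets drop, the s-order remains.
(s3 · s4) flattens to s3 · s4
((s3 · s4) · s2) flattens to s3 · s4 · s2
(s5 · ((s3 · s4) · s2)) flattens to s5 · s3 · s4 · s2
((s5 · ((s3 · s4) · s2)) · s1) flattens to s5 · s3 · s4 · s2 · s1
(s6 · ((s5 · ((s3 · s4) · s2)) · s1)) flattens to s6 · s5 · s3 · s4 · s2 · s1

s6 · s5 · s3 · s4 · s2 · s1


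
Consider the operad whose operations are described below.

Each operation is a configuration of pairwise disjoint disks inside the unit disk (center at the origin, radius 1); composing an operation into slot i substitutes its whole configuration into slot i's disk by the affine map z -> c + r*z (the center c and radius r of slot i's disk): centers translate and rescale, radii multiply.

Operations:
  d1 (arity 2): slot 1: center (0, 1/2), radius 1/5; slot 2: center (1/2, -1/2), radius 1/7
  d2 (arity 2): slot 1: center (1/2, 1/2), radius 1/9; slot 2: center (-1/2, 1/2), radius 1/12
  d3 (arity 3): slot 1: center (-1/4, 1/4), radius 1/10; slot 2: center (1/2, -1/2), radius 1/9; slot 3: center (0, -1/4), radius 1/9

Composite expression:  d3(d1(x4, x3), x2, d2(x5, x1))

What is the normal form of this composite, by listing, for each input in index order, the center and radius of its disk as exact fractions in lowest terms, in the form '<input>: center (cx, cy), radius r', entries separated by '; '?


x1: center (-1/18, -7/36), radius 1/108; x2: center (1/2, -1/2), radius 1/9; x3: center (-1/5, 1/5), radius 1/70; x4: center (-1/4, 3/10), radius 1/50; x5: center (1/18, -7/36), radius 1/81

Nesting under d3 composes maps z -> c + r*z down each x-path.
input x4: composing its 2 substitution steps yields center (-1/4, 3/10), radius 1/50
input x3: composing its 2 substitution steps yields center (-1/5, 1/5), radius 1/70
input x2: composing its 1 substitution step yields center (1/2, -1/2), radius 1/9
input x5: composing its 2 substitution steps yields center (1/18, -7/36), radius 1/81
input x1: composing its 2 substitution steps yields center (-1/18, -7/36), radius 1/108


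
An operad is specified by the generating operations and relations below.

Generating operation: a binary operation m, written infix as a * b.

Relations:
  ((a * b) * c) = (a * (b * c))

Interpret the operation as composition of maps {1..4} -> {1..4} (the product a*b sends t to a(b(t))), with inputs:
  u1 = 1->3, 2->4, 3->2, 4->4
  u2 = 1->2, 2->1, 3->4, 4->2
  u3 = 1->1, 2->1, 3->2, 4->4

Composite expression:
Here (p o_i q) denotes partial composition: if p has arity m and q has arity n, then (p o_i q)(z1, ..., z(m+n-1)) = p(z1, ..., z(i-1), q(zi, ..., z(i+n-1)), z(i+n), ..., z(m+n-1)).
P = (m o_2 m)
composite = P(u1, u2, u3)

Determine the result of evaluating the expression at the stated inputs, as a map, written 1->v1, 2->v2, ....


(u2 * u3) = 1->2, 2->2, 3->1, 4->2
(u1 * (u2 * u3)) = 1->4, 2->4, 3->3, 4->4

1->4, 2->4, 3->3, 4->4


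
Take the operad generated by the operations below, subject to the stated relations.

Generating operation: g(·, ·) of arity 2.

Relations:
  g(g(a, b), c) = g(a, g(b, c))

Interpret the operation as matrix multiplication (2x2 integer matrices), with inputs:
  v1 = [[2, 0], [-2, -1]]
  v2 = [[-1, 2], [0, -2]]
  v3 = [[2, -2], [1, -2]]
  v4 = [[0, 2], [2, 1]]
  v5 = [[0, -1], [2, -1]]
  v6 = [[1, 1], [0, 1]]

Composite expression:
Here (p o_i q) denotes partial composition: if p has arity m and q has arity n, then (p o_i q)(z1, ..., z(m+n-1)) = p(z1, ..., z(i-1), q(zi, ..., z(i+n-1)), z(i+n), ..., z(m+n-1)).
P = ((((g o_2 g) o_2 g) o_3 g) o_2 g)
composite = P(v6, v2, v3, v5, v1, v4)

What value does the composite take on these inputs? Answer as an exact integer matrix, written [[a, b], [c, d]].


[[0, 16], [4, 42]]

g(v2, v3) = [[0, -2], [-2, 4]]
g(v5, v1) = [[2, 1], [6, 1]]
g(g(v2, v3), g(v5, v1)) = [[-12, -2], [20, 2]]
g(g(g(v2, v3), g(v5, v1)), v4) = [[-4, -26], [4, 42]]
g(v6, g(g(g(v2, v3), g(v5, v1)), v4)) = [[0, 16], [4, 42]]


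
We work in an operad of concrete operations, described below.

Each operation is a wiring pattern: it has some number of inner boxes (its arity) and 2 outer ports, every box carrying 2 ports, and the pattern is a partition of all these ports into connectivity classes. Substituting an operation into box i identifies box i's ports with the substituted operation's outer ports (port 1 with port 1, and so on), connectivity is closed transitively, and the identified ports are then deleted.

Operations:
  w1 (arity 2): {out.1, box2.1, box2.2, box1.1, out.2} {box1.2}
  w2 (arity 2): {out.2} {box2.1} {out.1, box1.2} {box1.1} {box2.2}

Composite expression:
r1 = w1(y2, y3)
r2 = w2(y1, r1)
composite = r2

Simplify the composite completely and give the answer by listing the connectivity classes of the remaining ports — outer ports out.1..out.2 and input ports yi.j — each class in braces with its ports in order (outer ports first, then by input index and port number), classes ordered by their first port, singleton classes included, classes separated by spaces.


{out.1, y1.2} {out.2} {y1.1} {y2.1, y3.1, y3.2} {y2.2}

Treat the ports identified at w2 as solder joints: merge, then drop.
after w1, the pattern on (y2, y3) reads {out.1, out.2, y2.1, y3.1, y3.2} {y2.2} (out.j = its outer ports)
after w2, the pattern on (y1, y2, y3) reads {out.1, y1.2} {out.2} {y1.1} {y2.1, y3.1, y3.2} {y2.2} (out.j = its outer ports)


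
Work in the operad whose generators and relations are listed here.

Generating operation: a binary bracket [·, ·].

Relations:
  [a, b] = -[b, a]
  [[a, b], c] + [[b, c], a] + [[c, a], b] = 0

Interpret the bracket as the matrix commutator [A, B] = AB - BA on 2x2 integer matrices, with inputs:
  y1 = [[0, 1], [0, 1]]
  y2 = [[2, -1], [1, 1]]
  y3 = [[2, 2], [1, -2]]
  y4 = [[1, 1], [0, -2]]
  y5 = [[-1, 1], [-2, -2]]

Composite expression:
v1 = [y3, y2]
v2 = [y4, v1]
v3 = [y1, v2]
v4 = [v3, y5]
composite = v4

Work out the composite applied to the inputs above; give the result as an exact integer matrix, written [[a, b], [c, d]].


[y3, y2] = [[3, -6], [-3, -3]]
[y4, [y3, y2]] = [[-3, -24], [9, 3]]
[y1, [y4, [y3, y2]]] = [[9, 30], [9, -9]]
[[y1, [y4, [y3, y2]]], y5] = [[-69, -12], [45, 69]]

[[-69, -12], [45, 69]]


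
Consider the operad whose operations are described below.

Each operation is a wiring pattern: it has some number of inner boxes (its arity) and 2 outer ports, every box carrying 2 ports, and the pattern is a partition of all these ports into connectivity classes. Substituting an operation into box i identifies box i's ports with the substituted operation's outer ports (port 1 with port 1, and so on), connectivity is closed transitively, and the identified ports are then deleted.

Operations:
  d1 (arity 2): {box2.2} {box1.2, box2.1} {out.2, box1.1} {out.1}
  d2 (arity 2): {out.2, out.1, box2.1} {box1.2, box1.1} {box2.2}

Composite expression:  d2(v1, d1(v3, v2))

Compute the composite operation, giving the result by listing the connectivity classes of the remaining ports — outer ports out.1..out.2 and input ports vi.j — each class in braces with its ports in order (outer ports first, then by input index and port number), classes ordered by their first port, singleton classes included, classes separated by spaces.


{out.1, out.2} {v1.1, v1.2} {v2.1, v3.2} {v2.2} {v3.1}

Treat the ports identified at d2 as solder joints: merge, then drop.
stage d1: inputs (v3, v2), connectivity {out.1} {out.2, v3.1} {v2.1, v3.2} {v2.2}, out.j its boundary
stage d2: inputs (v1, v3, v2), connectivity {out.1, out.2} {v1.1, v1.2} {v2.1, v3.2} {v2.2} {v3.1}, out.j its boundary


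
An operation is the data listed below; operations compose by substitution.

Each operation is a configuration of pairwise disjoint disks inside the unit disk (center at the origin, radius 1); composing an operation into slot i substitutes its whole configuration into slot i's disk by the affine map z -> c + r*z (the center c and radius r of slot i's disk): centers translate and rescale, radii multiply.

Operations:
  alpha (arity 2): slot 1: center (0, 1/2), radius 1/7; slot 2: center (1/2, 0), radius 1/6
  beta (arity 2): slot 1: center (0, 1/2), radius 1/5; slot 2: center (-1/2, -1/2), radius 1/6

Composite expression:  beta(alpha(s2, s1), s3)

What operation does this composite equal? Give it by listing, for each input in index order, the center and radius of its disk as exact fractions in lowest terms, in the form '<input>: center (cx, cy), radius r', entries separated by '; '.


Affine substitution under beta: radii multiply and s-centers shift.
s2: after 2 affine steps, its disk has center (0, 3/5), radius 1/35
s1: after 2 affine steps, its disk has center (1/10, 1/2), radius 1/30
s3: after 1 affine step, its disk has center (-1/2, -1/2), radius 1/6

s1: center (1/10, 1/2), radius 1/30; s2: center (0, 3/5), radius 1/35; s3: center (-1/2, -1/2), radius 1/6


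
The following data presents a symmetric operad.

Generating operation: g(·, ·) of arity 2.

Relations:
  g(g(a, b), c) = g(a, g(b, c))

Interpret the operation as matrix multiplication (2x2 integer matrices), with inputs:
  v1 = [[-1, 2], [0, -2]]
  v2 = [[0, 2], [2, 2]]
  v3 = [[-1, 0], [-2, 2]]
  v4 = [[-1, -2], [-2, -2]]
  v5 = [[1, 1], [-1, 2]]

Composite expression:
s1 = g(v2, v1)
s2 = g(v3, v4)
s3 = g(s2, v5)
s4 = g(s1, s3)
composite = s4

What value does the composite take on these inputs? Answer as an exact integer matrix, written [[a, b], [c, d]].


[[8, 8], [2, -10]]

g(v2, v1) = [[0, -4], [-2, 0]]
g(v3, v4) = [[1, 2], [-2, 0]]
g(g(v3, v4), v5) = [[-1, 5], [-2, -2]]
g(g(v2, v1), g(g(v3, v4), v5)) = [[8, 8], [2, -10]]


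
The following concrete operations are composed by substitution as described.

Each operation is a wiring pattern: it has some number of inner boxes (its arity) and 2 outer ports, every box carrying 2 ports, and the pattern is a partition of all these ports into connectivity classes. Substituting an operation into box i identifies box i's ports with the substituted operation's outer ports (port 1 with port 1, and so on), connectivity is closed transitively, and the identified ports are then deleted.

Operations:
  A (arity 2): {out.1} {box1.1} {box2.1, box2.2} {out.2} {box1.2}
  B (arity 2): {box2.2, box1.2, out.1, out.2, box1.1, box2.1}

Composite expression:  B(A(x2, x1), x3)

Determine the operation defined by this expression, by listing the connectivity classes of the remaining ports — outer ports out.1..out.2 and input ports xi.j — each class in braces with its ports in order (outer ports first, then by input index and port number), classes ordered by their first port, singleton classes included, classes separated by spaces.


{out.1, out.2, x3.1, x3.2} {x1.1, x1.2} {x2.1} {x2.2}

Substituting into B glues patterns; closure does the rest.
through A, on inputs (x2, x1): {out.1} {out.2} {x1.1, x1.2} {x2.1} {x2.2} (out.j = stage outer ports)
through B, on inputs (x2, x1, x3): {out.1, out.2, x3.1, x3.2} {x1.1, x1.2} {x2.1} {x2.2} (out.j = stage outer ports)


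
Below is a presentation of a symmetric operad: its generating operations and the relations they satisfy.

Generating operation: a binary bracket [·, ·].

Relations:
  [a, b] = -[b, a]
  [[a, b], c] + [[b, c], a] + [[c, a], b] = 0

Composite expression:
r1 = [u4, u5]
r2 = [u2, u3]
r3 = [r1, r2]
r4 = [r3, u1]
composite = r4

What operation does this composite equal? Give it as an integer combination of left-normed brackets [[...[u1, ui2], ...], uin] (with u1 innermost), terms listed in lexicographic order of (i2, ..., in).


Left-normed coefficients sit on the u1-initial expansion words.
Composite bracket: [[[u4, u5], [u2, u3]], u1]
Expanding via [a, b] = ab - ba: 16 signed words (2^4 = 16).
Collect the words opening with u1:
  u1u2u3u4u5 (sign +1) contributes +[[[[u1, u2], u3], u4], u5]
  u1u2u3u5u4 (sign -1) contributes -[[[[u1, u2], u3], u5], u4]
  u1u3u2u4u5 (sign -1) contributes -[[[[u1, u3], u2], u4], u5]
  u1u3u2u5u4 (sign +1) contributes +[[[[u1, u3], u2], u5], u4]
  u1u4u5u2u3 (sign -1) contributes -[[[[u1, u4], u5], u2], u3]
  u1u4u5u3u2 (sign +1) contributes +[[[[u1, u4], u5], u3], u2]
  u1u5u4u2u3 (sign +1) contributes +[[[[u1, u5], u4], u2], u3]
  u1u5u4u3u2 (sign -1) contributes -[[[[u1, u5], u4], u3], u2]

[[[[u1, u2], u3], u4], u5] - [[[[u1, u2], u3], u5], u4] - [[[[u1, u3], u2], u4], u5] + [[[[u1, u3], u2], u5], u4] - [[[[u1, u4], u5], u2], u3] + [[[[u1, u4], u5], u3], u2] + [[[[u1, u5], u4], u2], u3] - [[[[u1, u5], u4], u3], u2]


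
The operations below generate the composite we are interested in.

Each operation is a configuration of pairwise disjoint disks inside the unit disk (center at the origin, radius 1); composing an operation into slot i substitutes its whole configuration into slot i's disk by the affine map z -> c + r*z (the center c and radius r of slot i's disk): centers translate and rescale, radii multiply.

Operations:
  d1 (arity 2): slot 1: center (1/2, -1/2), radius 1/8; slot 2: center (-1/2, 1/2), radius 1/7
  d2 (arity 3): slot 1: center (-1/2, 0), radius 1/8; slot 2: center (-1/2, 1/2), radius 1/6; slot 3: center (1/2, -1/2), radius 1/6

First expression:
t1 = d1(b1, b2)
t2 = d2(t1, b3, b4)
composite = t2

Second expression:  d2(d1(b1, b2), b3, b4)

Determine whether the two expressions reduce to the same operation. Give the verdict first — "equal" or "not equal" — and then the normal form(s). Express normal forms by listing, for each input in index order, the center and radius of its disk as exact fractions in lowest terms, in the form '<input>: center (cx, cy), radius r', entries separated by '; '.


The first expression reduces to b1: center (-7/16, -1/16), radius 1/64; b2: center (-9/16, 1/16), radius 1/56; b3: center (-1/2, 1/2), radius 1/6; b4: center (1/2, -1/2), radius 1/6
The second expression reduces to b1: center (-7/16, -1/16), radius 1/64; b2: center (-9/16, 1/16), radius 1/56; b3: center (-1/2, 1/2), radius 1/6; b4: center (1/2, -1/2), radius 1/6
Identical normal forms: equal.

equal; the common form is b1: center (-7/16, -1/16), radius 1/64; b2: center (-9/16, 1/16), radius 1/56; b3: center (-1/2, 1/2), radius 1/6; b4: center (1/2, -1/2), radius 1/6


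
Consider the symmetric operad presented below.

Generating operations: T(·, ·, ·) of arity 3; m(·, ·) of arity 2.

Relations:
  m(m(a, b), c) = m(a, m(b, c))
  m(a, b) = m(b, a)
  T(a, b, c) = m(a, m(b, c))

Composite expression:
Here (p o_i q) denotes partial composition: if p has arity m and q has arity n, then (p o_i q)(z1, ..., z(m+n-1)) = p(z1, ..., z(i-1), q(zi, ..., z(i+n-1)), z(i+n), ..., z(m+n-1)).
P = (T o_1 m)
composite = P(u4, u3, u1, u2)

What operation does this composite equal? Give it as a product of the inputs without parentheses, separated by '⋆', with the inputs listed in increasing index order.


With T associative and commutative, the u-input set is all that matters.
m(u4, u3) linearizes to u4 ⋆ u3
T(m(u4, u3), u1, u2) linearizes to u4 ⋆ u3 ⋆ u1 ⋆ u2
putting the inputs in ascending order: u1 ⋆ u2 ⋆ u3 ⋆ u4

u1 ⋆ u2 ⋆ u3 ⋆ u4


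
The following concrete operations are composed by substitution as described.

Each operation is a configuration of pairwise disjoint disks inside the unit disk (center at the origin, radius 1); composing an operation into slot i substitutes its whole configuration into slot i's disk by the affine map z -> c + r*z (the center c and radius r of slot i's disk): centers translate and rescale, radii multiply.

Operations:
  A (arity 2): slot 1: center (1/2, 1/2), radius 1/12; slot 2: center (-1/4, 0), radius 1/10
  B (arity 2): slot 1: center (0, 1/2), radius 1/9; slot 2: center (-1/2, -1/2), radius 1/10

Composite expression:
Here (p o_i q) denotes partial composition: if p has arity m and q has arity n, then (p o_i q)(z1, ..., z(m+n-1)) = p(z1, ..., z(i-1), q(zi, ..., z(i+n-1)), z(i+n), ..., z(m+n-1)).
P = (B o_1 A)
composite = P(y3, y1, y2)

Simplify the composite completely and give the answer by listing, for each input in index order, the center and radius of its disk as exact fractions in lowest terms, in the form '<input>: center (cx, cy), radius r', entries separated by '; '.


y1: center (-1/36, 1/2), radius 1/90; y2: center (-1/2, -1/2), radius 1/10; y3: center (1/18, 5/9), radius 1/108

Nesting under B composes maps z -> c + r*z down each y-path.
input y3: composing its 2 substitution steps yields center (1/18, 5/9), radius 1/108
input y1: composing its 2 substitution steps yields center (-1/36, 1/2), radius 1/90
input y2: composing its 1 substitution step yields center (-1/2, -1/2), radius 1/10


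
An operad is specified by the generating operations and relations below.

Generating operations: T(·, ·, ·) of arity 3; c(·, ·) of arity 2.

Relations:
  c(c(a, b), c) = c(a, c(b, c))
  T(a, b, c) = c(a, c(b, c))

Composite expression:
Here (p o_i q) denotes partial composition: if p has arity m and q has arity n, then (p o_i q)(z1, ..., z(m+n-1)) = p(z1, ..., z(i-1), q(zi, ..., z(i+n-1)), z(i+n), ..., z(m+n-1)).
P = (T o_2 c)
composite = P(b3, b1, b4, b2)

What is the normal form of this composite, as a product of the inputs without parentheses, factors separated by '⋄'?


b3 ⋄ b1 ⋄ b4 ⋄ b2

Associativity of T dissolves the nesting; only the b-input order survives.
c(b1, b4) flattens to b1 ⋄ b4
T(b3, c(b1, b4), b2) flattens to b3 ⋄ b1 ⋄ b4 ⋄ b2


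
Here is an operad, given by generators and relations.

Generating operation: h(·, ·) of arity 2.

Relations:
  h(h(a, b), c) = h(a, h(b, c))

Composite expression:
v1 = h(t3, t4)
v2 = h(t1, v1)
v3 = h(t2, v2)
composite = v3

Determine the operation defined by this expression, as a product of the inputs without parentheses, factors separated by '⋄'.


Under associativity of h, the answer is the t's in reading order.
h(t3, t4) collapses to t3 ⋄ t4
h(t1, h(t3, t4)) collapses to t1 ⋄ t3 ⋄ t4
h(t2, h(t1, h(t3, t4))) collapses to t2 ⋄ t1 ⋄ t3 ⋄ t4

t2 ⋄ t1 ⋄ t3 ⋄ t4


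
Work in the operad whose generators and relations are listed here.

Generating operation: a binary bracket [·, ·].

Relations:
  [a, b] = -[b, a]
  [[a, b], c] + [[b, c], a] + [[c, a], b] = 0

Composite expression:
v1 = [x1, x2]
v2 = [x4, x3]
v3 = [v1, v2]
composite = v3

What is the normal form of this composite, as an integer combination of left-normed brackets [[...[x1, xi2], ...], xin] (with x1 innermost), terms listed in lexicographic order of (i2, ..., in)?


Expand each bracket as ab - ba; the x1-initial words give the coefficients.
Composite bracket: [[x1, x2], [x4, x3]]
Each bracket splits as ab - ba, giving 8 signed words (2^3 = 8).
Coefficients come from the x1-initial words:
  x1x2x3x4 appears with sign -1, giving the term -[[[x1, x2], x3], x4]
  x1x2x4x3 appears with sign +1, giving the term +[[[x1, x2], x4], x3]

-[[[x1, x2], x3], x4] + [[[x1, x2], x4], x3]


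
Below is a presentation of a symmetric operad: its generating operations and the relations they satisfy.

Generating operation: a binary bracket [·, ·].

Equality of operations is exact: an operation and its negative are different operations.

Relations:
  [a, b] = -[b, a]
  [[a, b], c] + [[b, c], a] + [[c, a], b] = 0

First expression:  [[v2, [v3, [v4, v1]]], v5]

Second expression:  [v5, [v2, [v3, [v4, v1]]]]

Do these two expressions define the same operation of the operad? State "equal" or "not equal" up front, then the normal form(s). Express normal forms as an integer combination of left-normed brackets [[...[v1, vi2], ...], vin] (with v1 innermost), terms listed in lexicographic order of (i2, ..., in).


not equal: they reduce to -[[[[v1, v4], v3], v2], v5] and [[[[v1, v4], v3], v2], v5]

In normal form, the first expression is -[[[[v1, v4], v3], v2], v5]
In normal form, the second expression is [[[[v1, v4], v3], v2], v5]
They disagree, so not equal.
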